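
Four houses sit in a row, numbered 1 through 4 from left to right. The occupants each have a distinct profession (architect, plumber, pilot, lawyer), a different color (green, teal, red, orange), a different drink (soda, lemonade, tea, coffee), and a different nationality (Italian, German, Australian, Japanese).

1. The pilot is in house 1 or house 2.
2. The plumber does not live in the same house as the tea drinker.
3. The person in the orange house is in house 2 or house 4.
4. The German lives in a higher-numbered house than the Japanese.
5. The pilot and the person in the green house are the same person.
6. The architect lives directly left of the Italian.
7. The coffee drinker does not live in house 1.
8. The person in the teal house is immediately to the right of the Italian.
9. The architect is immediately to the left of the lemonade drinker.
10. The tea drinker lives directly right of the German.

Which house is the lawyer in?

4

So house 1 gets soda for drink.
House 4's nationality must be Australian (nothing else left).
So house 1 gets Japanese for nationality.
The architect is narrowed to house 1 or 2; consider each.
Placing it in house 2 leads to a contradiction, so it's in house 1.
From clue 6, the Italian must be in house 2.
Clue 8 places the person in the teal house in house 3.
Clue 9 places the lemonade drinker in house 2.
That leaves pilot as the profession for house 2.
So house 3 gets German for nationality.
The person in the green house is in house 2 (clue 5).
From clue 10, the tea drinker must be in house 4.
So house 1 gets red for color.
House 4's color must be orange (nothing else left).
The only drink still possible for house 3 is coffee.
Clue 2: the plumber is in house 3.
That leaves lawyer as the profession for house 4.
So: house 1 = architect/red/soda/Japanese, house 2 = pilot/green/lemonade/Italian, house 3 = plumber/teal/coffee/German, house 4 = lawyer/orange/tea/Australian.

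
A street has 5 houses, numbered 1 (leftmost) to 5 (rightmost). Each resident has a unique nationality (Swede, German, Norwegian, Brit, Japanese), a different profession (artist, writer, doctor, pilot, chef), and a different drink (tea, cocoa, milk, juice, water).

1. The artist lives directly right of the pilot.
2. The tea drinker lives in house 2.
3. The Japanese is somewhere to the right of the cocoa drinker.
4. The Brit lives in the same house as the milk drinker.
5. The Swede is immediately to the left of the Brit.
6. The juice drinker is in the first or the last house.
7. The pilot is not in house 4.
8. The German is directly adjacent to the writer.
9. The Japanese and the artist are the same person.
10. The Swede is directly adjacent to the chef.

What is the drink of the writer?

tea

From clue 2, the tea drinker must be in house 2.
The cocoa drinker is narrowed to house 1 or 3; consider each.
Placing it in house 3 leads to a contradiction, so it's in house 1.
So house 5 gets juice for drink.
The Brit is narrowed to house 3 or 4; consider each.
Placing it in house 4 leads to a contradiction, so it's in house 3.
From clue 4, the milk drinker must be in house 3.
By clue 5, the Swede is in house 2.
The only nationality still possible for house 4 is Japanese.
That leaves water as the drink for house 4.
The artist is in house 4 (clue 9).
House 2's profession must be writer (nothing else left).
House 5's profession must be doctor (nothing else left).
By clue 1, the pilot is in house 3.
By clue 8, the German is in house 1.
That leaves Norwegian as the nationality for house 5.
That leaves chef as the profession for house 1.
So: house 1 = German/chef/cocoa, house 2 = Swede/writer/tea, house 3 = Brit/pilot/milk, house 4 = Japanese/artist/water, house 5 = Norwegian/doctor/juice.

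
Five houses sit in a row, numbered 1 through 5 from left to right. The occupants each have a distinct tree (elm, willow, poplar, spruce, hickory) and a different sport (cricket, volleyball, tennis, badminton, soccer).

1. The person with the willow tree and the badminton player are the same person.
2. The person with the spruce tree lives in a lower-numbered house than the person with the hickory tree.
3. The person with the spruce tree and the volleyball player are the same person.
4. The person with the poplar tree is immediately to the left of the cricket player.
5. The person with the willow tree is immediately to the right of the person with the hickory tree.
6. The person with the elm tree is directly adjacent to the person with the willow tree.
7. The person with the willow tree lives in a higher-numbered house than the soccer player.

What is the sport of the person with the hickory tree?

The person with the hickory tree is narrowed to house 2 or 3 or 4; consider each.
Placing it in house 2 and house 4 leads to a contradiction, so it's in house 3.
Clue 5: the person with the willow tree is in house 4.
House 5's tree must be elm (nothing else left).
The badminton player is in house 4 (clue 1).
House 5's sport must be tennis (nothing else left).
The person with the poplar tree is narrowed to house 1 or 2; consider each.
Placing it in house 1 leads to a contradiction, so it's in house 2.
The cricket player is in house 3 (clue 4).
House 1's tree must be spruce (nothing else left).
Clue 3 places the volleyball player in house 1.
The only sport still possible for house 2 is soccer.
So: house 1 = spruce/volleyball, house 2 = poplar/soccer, house 3 = hickory/cricket, house 4 = willow/badminton, house 5 = elm/tennis.

cricket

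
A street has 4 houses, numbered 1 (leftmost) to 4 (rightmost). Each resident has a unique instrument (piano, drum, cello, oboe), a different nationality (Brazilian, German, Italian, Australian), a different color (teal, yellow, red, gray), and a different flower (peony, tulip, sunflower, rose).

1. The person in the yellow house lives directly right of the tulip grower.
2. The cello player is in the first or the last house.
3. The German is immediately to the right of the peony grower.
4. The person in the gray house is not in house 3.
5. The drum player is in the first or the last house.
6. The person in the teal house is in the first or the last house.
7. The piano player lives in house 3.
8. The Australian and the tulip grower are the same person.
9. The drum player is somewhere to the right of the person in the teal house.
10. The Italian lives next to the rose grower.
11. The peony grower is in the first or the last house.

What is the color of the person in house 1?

Clue 7: the piano player is in house 3.
The drum player is in house 4 (clue 9).
The person in the teal house is in house 1 (clue 9).
Clue 11 places the peony grower in house 1.
House 1 instrument: only cello fits.
That leaves oboe as the instrument for house 2.
Clue 3 places the German in house 2.
So house 3 gets Australian for nationality.
Clue 8: the tulip grower is in house 3.
House 2's flower must be rose (nothing else left).
So house 4 gets sunflower for flower.
By clue 1, the person in the yellow house is in house 4.
Clue 10 places the Italian in house 1.
House 4's nationality must be Brazilian (nothing else left).
That leaves gray as the color for house 2.
That leaves red as the color for house 3.
So: house 1 = cello/Italian/teal/peony, house 2 = oboe/German/gray/rose, house 3 = piano/Australian/red/tulip, house 4 = drum/Brazilian/yellow/sunflower.

teal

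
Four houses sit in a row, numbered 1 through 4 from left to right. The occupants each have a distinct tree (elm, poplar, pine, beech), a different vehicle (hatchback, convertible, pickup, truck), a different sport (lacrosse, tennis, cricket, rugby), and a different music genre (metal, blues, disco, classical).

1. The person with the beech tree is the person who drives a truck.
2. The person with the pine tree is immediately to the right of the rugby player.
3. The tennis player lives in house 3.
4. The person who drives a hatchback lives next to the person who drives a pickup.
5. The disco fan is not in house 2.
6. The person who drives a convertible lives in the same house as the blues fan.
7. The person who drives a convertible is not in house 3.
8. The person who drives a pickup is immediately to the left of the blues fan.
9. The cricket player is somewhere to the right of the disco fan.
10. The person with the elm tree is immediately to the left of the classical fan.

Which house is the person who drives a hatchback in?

Clue 3 places the tennis player in house 3.
The person with the pine tree is narrowed to house 2 or 3; consider each.
Placing it in house 2 leads to a contradiction, so it's in house 3.
The rugby player is in house 2 (clue 2).
House 1's sport must be lacrosse (nothing else left).
So house 4 gets cricket for sport.
House 3's vehicle must be pickup (nothing else left).
Clue 8: the blues fan is in house 4.
House 1's vehicle must be truck (nothing else left).
By clue 1, the person with the beech tree is in house 1.
The person who drives a convertible is in house 4 (clue 6).
That leaves poplar as the tree for house 4.
So house 2 gets hatchback for vehicle.
Clue 10: the classical fan is in house 3.
House 2 tree: only elm fits.
So house 2 gets metal for music genre.
House 1 music genre: only disco fits.
So: house 1 = beech/truck/lacrosse/disco, house 2 = elm/hatchback/rugby/metal, house 3 = pine/pickup/tennis/classical, house 4 = poplar/convertible/cricket/blues.

2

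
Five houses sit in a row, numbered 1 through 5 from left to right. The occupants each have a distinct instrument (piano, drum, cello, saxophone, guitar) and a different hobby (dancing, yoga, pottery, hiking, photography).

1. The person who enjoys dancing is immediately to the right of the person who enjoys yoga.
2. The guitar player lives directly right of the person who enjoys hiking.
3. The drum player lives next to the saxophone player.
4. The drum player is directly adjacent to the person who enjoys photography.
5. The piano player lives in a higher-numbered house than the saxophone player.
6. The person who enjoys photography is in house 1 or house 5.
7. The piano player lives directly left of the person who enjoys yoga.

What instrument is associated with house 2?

Clue 3: the drum player is in house 2.
Clue 3: the saxophone player is in house 1.
By clue 4, the person who enjoys photography is in house 1.
From clue 7, the person who enjoys yoga must be in house 4.
So house 3 gets piano for instrument.
From clue 2, the guitar player must be in house 4.
Clue 2 places the person who enjoys hiking in house 3.
House 5's instrument must be cello (nothing else left).
So house 2 gets pottery for hobby.
So house 5 gets dancing for hobby.
So: house 1 = saxophone/photography, house 2 = drum/pottery, house 3 = piano/hiking, house 4 = guitar/yoga, house 5 = cello/dancing.

drum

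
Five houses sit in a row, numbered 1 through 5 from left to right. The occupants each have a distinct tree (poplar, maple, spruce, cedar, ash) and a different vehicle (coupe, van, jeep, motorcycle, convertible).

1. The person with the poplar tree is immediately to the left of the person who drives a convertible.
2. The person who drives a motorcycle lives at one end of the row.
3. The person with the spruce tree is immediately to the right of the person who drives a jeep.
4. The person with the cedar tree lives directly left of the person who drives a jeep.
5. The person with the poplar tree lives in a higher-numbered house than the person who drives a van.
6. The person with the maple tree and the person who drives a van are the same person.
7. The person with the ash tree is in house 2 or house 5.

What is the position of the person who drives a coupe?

The person with the ash tree is narrowed to house 2 or 5; consider each.
Placing it in house 2 leads to a contradiction, so it's in house 5.
The person with the cedar tree is narrowed to house 1 or 2; consider each.
Placing it in house 1 leads to a contradiction, so it's in house 2.
By clue 4, the person who drives a jeep is in house 3.
The only tree still possible for house 1 is maple.
The person with the spruce tree is in house 4 (clue 3).
Clue 6 places the person who drives a van in house 1.
House 3 tree: only poplar fits.
House 2 vehicle: only coupe fits.
That leaves convertible as the vehicle for house 4.
House 5 vehicle: only motorcycle fits.
So: house 1 = maple/van, house 2 = cedar/coupe, house 3 = poplar/jeep, house 4 = spruce/convertible, house 5 = ash/motorcycle.

2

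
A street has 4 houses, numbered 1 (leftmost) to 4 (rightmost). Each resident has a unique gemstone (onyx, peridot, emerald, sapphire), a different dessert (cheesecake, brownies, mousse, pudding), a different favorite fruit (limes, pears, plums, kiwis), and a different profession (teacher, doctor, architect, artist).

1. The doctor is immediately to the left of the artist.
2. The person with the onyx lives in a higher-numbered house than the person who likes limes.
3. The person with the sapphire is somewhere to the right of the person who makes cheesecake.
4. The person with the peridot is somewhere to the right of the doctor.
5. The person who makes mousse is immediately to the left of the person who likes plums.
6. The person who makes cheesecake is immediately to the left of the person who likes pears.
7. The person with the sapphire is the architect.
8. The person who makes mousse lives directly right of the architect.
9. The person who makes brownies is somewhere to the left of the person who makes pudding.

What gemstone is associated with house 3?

The person who makes mousse is in house 3 (clue 8).
Clue 8: the architect is in house 2.
So house 1 gets emerald for gemstone.
The only dessert still possible for house 4 is pudding.
Clue 1 places the doctor in house 3.
The artist is in house 4 (clue 1).
From clue 4, the person with the peridot must be in house 4.
Clue 5: the person who likes plums is in house 4.
Clue 7 places the person with the sapphire in house 2.
So house 3 gets onyx for gemstone.
House 1 profession: only teacher fits.
Clue 3: the person who makes cheesecake is in house 1.
The person who likes pears is in house 2 (clue 6).
House 2's dessert must be brownies (nothing else left).
The only favorite fruit still possible for house 3 is kiwis.
House 1's favorite fruit must be limes (nothing else left).
So: house 1 = emerald/cheesecake/limes/teacher, house 2 = sapphire/brownies/pears/architect, house 3 = onyx/mousse/kiwis/doctor, house 4 = peridot/pudding/plums/artist.

onyx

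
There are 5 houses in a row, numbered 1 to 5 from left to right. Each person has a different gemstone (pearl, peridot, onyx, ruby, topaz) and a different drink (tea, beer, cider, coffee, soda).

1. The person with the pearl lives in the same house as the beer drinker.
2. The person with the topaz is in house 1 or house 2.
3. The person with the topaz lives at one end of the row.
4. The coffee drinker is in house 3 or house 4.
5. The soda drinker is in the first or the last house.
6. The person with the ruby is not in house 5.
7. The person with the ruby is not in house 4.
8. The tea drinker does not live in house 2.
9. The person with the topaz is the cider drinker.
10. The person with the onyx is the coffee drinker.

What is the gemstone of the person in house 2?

pearl

The person with the topaz is in house 1 (clue 3).
The cider drinker is in house 1 (clue 9).
The only drink still possible for house 2 is beer.
House 5's drink must be soda (nothing else left).
Clue 1 places the person with the pearl in house 2.
So house 3 gets ruby for gemstone.
So house 5 gets peridot for gemstone.
From clue 10, the coffee drinker must be in house 4.
House 4's gemstone must be onyx (nothing else left).
House 3 drink: only tea fits.
So: house 1 = topaz/cider, house 2 = pearl/beer, house 3 = ruby/tea, house 4 = onyx/coffee, house 5 = peridot/soda.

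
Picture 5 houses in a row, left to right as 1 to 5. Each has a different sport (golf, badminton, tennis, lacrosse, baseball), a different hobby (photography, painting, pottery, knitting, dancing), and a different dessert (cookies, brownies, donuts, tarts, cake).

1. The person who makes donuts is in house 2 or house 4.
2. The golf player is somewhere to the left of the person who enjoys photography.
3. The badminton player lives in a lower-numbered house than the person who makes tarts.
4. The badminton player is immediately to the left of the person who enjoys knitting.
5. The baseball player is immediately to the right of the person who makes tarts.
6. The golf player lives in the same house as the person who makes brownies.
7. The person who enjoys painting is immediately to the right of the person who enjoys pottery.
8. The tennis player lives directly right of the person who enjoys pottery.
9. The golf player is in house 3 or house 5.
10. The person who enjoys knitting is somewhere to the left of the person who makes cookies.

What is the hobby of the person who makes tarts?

The golf player is in house 3 (clue 9).
Clue 6: the person who makes brownies is in house 3.
House 1's dessert must be cake (nothing else left).
The only dessert still possible for house 2 is donuts.
House 4 dessert: only tarts fits.
That leaves cookies as the dessert for house 5.
Clue 5 places the baseball player in house 5.
The badminton player is narrowed to house 1 or 2; consider each.
Placing it in house 2 leads to a contradiction, so it's in house 1.
From clue 4, the person who enjoys knitting must be in house 2.
The person who enjoys pottery is in house 3 (clue 7).
From clue 8, the tennis player must be in house 4.
House 2's sport must be lacrosse (nothing else left).
House 1's hobby must be dancing (nothing else left).
House 4 hobby: only painting fits.
That leaves photography as the hobby for house 5.
So: house 1 = badminton/dancing/cake, house 2 = lacrosse/knitting/donuts, house 3 = golf/pottery/brownies, house 4 = tennis/painting/tarts, house 5 = baseball/photography/cookies.

painting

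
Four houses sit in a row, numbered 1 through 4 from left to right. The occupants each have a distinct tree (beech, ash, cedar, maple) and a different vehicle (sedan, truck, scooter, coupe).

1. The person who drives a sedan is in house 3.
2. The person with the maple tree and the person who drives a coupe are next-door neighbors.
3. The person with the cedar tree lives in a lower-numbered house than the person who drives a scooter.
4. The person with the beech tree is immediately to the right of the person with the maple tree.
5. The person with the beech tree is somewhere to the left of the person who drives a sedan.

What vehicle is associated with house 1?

From clue 1, the person who drives a sedan must be in house 3.
Clue 5 places the person with the beech tree in house 2.
The only tree still possible for house 4 is ash.
The person with the maple tree is in house 1 (clue 4).
House 3's tree must be cedar (nothing else left).
The only vehicle still possible for house 1 is truck.
Clue 2: the person who drives a coupe is in house 2.
Clue 3: the person who drives a scooter is in house 4.
So: house 1 = maple/truck, house 2 = beech/coupe, house 3 = cedar/sedan, house 4 = ash/scooter.

truck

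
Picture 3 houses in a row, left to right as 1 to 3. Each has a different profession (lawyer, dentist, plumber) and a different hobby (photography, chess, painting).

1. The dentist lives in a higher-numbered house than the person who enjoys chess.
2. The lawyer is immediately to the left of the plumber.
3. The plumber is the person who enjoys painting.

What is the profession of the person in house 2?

plumber

So house 1 gets lawyer for profession.
Clue 2: the plumber is in house 2.
Clue 3: the person who enjoys painting is in house 2.
That leaves dentist as the profession for house 3.
House 3's hobby must be photography (nothing else left).
House 1's hobby must be chess (nothing else left).
So: house 1 = lawyer/chess, house 2 = plumber/painting, house 3 = dentist/photography.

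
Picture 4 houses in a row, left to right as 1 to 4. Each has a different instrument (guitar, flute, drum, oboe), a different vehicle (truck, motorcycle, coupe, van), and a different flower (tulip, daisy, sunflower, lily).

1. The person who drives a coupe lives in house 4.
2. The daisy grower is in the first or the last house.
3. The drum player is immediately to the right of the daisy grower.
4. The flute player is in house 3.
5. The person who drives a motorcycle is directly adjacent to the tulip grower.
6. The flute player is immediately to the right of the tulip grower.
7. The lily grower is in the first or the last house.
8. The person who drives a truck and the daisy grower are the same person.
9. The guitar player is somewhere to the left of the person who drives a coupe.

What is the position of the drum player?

Clue 1 places the person who drives a coupe in house 4.
From clue 3, the drum player must be in house 2.
Clue 3 places the daisy grower in house 1.
Clue 4 places the flute player in house 3.
The tulip grower is in house 2 (clue 6).
From clue 8, the person who drives a truck must be in house 1.
So house 4 gets oboe for instrument.
That leaves sunflower as the flower for house 3.
House 4 flower: only lily fits.
From clue 5, the person who drives a motorcycle must be in house 3.
House 1 instrument: only guitar fits.
The only vehicle still possible for house 2 is van.
So: house 1 = guitar/truck/daisy, house 2 = drum/van/tulip, house 3 = flute/motorcycle/sunflower, house 4 = oboe/coupe/lily.

2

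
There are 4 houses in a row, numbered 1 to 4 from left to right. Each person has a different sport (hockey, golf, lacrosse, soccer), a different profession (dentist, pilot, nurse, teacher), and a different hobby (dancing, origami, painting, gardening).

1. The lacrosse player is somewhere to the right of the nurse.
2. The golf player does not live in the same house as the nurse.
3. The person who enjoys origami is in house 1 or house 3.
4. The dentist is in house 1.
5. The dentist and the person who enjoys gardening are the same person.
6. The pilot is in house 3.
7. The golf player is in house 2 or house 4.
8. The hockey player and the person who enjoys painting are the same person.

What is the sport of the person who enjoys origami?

lacrosse

From clue 4, the dentist must be in house 1.
Clue 5: the person who enjoys gardening is in house 1.
Clue 6: the pilot is in house 3.
House 2 profession: only nurse fits.
House 4 profession: only teacher fits.
The golf player is in house 4 (clue 2).
House 1 sport: only soccer fits.
So house 2 gets hockey for sport.
The only sport still possible for house 3 is lacrosse.
The only hobby still possible for house 3 is origami.
The person who enjoys painting is in house 2 (clue 8).
So house 4 gets dancing for hobby.
So: house 1 = soccer/dentist/gardening, house 2 = hockey/nurse/painting, house 3 = lacrosse/pilot/origami, house 4 = golf/teacher/dancing.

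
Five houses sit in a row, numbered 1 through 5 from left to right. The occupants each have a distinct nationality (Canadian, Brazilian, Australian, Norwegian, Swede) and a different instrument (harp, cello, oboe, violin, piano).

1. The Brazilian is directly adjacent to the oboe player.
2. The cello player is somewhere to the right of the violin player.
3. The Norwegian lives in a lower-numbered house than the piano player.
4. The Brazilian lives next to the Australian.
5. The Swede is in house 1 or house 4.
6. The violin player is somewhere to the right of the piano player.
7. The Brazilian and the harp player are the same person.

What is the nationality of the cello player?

Canadian

The Norwegian is narrowed to house 1 or 2; consider each.
Placing it in house 2 leads to a contradiction, so it's in house 1.
House 4 nationality: only Swede fits.
That leaves Canadian as the nationality for house 5.
That leaves oboe as the instrument for house 1.
The only instrument still possible for house 5 is cello.
Clue 1 places the Brazilian in house 2.
From clue 4, the Australian must be in house 3.
Clue 7: the harp player is in house 2.
The only instrument still possible for house 3 is piano.
House 4's instrument must be violin (nothing else left).
So: house 1 = Norwegian/oboe, house 2 = Brazilian/harp, house 3 = Australian/piano, house 4 = Swede/violin, house 5 = Canadian/cello.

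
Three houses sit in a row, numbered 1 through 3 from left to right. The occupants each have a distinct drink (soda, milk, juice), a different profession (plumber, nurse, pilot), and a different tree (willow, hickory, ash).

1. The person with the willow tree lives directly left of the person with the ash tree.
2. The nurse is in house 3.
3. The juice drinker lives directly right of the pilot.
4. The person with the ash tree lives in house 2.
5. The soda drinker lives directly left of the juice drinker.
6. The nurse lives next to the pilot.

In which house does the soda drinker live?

From clue 2, the nurse must be in house 3.
Clue 4: the person with the ash tree is in house 2.
Clue 6: the pilot is in house 2.
House 1 profession: only plumber fits.
House 3's tree must be hickory (nothing else left).
Clue 3: the juice drinker is in house 3.
From clue 5, the soda drinker must be in house 2.
So house 1 gets milk for drink.
House 1 tree: only willow fits.
So: house 1 = milk/plumber/willow, house 2 = soda/pilot/ash, house 3 = juice/nurse/hickory.

2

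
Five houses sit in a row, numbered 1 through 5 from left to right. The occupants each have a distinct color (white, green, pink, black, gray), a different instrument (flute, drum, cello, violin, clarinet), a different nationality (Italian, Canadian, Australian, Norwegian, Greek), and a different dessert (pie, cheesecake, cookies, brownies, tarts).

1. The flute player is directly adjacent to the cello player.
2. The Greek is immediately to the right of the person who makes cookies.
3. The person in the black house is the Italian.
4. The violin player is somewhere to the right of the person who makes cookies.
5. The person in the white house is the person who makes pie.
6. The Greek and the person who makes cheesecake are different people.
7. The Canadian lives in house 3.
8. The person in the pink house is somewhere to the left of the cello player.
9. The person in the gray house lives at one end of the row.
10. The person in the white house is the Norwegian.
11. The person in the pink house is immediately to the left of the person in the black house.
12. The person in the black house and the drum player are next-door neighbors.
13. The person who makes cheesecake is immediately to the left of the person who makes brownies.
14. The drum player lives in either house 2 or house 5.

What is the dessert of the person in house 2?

By clue 7, the Canadian is in house 3.
The person in the black house is in house 4 (clue 12).
Clue 12 places the drum player in house 5.
By clue 3, the Italian is in house 4.
The person in the pink house is in house 3 (clue 11).
By clue 2, the Greek is in house 2.
From clue 2, the person who makes cookies must be in house 1.
By clue 8, the cello player is in house 4.
Clue 1: the flute player is in house 3.
Clue 10: the person in the white house is in house 5.
From clue 10, the Norwegian must be in house 5.
So house 1 gets gray for color.
The only color still possible for house 2 is green.
So house 1 gets clarinet for instrument.
House 2's instrument must be violin (nothing else left).
House 1 nationality: only Australian fits.
Clue 5: the person who makes pie is in house 5.
That leaves tarts as the dessert for house 2.
That leaves cheesecake as the dessert for house 3.
So house 4 gets brownies for dessert.
So: house 1 = gray/clarinet/Australian/cookies, house 2 = green/violin/Greek/tarts, house 3 = pink/flute/Canadian/cheesecake, house 4 = black/cello/Italian/brownies, house 5 = white/drum/Norwegian/pie.

tarts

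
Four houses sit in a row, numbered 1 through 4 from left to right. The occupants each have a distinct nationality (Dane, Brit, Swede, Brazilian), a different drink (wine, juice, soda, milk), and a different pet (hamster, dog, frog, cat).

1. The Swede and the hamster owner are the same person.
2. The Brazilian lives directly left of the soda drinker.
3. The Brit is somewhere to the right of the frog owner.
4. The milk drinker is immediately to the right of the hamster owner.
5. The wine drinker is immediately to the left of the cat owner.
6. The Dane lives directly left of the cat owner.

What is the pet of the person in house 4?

dog

So house 4 gets Brit for nationality.
The Brazilian is narrowed to house 1 or 2 or 3; consider each.
Placing it in house 1 and house 3 leads to a contradiction, so it's in house 2.
From clue 2, the soda drinker must be in house 3.
From clue 6, the Dane must be in house 1.
Clue 6 places the cat owner in house 2.
House 3 nationality: only Swede fits.
That leaves dog as the pet for house 4.
Clue 1 places the hamster owner in house 3.
From clue 4, the milk drinker must be in house 4.
The wine drinker is in house 1 (clue 5).
House 2's drink must be juice (nothing else left).
So house 1 gets frog for pet.
So: house 1 = Dane/wine/frog, house 2 = Brazilian/juice/cat, house 3 = Swede/soda/hamster, house 4 = Brit/milk/dog.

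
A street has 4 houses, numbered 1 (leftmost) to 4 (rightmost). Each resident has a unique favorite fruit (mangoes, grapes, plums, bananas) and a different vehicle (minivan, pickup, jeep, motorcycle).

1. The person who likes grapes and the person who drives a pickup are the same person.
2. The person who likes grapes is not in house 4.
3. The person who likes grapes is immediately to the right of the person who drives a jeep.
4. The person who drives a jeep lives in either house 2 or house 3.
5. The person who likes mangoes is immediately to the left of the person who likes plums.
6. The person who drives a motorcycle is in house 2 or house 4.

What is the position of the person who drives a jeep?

2

Clue 4: the person who drives a jeep is in house 2.
That leaves motorcycle as the vehicle for house 4.
Clue 1: the person who likes grapes is in house 3.
Clue 1: the person who drives a pickup is in house 3.
That leaves minivan as the vehicle for house 1.
Clue 5 places the person who likes mangoes in house 1.
Clue 5 places the person who likes plums in house 2.
The only favorite fruit still possible for house 4 is bananas.
So: house 1 = mangoes/minivan, house 2 = plums/jeep, house 3 = grapes/pickup, house 4 = bananas/motorcycle.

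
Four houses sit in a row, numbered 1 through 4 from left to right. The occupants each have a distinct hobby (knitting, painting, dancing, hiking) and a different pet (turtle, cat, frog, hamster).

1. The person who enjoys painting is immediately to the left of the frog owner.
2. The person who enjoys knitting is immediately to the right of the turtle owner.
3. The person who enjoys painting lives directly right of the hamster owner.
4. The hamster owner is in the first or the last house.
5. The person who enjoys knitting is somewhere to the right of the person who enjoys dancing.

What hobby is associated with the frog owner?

knitting

The hamster owner is in house 1 (clue 4).
From clue 3, the person who enjoys painting must be in house 2.
Clue 1 places the frog owner in house 3.
The only pet still possible for house 4 is cat.
The person who enjoys knitting is in house 3 (clue 2).
Clue 5 places the person who enjoys dancing in house 1.
That leaves hiking as the hobby for house 4.
That leaves turtle as the pet for house 2.
So: house 1 = dancing/hamster, house 2 = painting/turtle, house 3 = knitting/frog, house 4 = hiking/cat.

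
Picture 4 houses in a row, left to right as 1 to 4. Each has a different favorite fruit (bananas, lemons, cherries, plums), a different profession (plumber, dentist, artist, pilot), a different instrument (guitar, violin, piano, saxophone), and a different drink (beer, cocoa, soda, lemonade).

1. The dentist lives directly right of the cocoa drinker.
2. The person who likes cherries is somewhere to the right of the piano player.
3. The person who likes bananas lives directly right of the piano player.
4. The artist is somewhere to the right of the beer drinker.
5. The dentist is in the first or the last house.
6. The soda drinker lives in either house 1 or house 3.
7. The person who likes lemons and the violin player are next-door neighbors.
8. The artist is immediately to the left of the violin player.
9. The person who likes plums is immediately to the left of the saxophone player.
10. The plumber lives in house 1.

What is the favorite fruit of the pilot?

The dentist is in house 4 (clue 5).
From clue 10, the plumber must be in house 1.
That leaves lemonade as the drink for house 4.
From clue 1, the cocoa drinker must be in house 3.
So house 1 gets plums for favorite fruit.
House 1's drink must be soda (nothing else left).
That leaves beer as the drink for house 2.
By clue 4, the artist is in house 3.
Clue 8: the violin player is in house 4.
Clue 9: the saxophone player is in house 2.
The only profession still possible for house 2 is pilot.
From clue 7, the person who likes lemons must be in house 3.
The person who likes bananas is narrowed to house 2 or 4; consider each.
Placing it in house 4 leads to a contradiction, so it's in house 2.
Clue 3: the piano player is in house 1.
So house 4 gets cherries for favorite fruit.
That leaves guitar as the instrument for house 3.
So: house 1 = plums/plumber/piano/soda, house 2 = bananas/pilot/saxophone/beer, house 3 = lemons/artist/guitar/cocoa, house 4 = cherries/dentist/violin/lemonade.

bananas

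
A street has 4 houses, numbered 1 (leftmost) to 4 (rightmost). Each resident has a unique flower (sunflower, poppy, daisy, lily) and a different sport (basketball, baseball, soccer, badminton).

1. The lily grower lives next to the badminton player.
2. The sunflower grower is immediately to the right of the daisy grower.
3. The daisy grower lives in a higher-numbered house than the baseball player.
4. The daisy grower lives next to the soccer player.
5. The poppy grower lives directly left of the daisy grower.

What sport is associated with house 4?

soccer

The daisy grower is narrowed to house 2 or 3; consider each.
Placing it in house 2 leads to a contradiction, so it's in house 3.
Clue 2: the sunflower grower is in house 4.
Clue 5: the poppy grower is in house 2.
House 1 flower: only lily fits.
Clue 1: the badminton player is in house 2.
House 3 sport: only basketball fits.
So house 4 gets soccer for sport.
House 1's sport must be baseball (nothing else left).
So: house 1 = lily/baseball, house 2 = poppy/badminton, house 3 = daisy/basketball, house 4 = sunflower/soccer.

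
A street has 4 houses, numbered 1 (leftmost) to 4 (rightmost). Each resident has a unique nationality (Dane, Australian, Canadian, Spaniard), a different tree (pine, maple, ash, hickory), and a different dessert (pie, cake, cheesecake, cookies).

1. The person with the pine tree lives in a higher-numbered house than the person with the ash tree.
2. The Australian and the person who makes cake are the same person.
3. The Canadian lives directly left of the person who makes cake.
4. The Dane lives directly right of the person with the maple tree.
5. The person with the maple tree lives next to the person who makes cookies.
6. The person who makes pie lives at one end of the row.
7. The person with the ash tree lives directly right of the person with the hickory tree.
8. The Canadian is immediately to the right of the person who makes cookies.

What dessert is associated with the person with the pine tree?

cake

House 4's tree must be pine (nothing else left).
House 1's nationality must be Spaniard (nothing else left).
The Australian is narrowed to house 3 or 4; consider each.
Placing it in house 3 leads to a contradiction, so it's in house 4.
The person who makes cake is in house 4 (clue 2).
Clue 3: the Canadian is in house 3.
Clue 8: the person who makes cookies is in house 2.
House 2's nationality must be Dane (nothing else left).
That leaves cheesecake as the dessert for house 3.
The person with the maple tree is in house 1 (clue 4).
That leaves hickory as the tree for house 2.
That leaves ash as the tree for house 3.
The only dessert still possible for house 1 is pie.
So: house 1 = Spaniard/maple/pie, house 2 = Dane/hickory/cookies, house 3 = Canadian/ash/cheesecake, house 4 = Australian/pine/cake.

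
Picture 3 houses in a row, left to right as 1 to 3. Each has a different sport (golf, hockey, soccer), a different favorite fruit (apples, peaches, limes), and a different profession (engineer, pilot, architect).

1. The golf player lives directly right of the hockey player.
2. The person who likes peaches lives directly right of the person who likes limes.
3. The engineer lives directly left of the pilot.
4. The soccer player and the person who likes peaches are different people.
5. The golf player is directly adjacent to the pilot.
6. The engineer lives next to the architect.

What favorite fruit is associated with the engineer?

The golf player is narrowed to house 2 or 3; consider each.
Placing it in house 3 leads to a contradiction, so it's in house 2.
Clue 1: the hockey player is in house 1.
By clue 5, the pilot is in house 3.
So house 3 gets soccer for sport.
By clue 3, the engineer is in house 2.
Clue 4 places the person who likes peaches in house 2.
The architect is in house 1 (clue 6).
House 1 favorite fruit: only limes fits.
The only favorite fruit still possible for house 3 is apples.
So: house 1 = hockey/limes/architect, house 2 = golf/peaches/engineer, house 3 = soccer/apples/pilot.

peaches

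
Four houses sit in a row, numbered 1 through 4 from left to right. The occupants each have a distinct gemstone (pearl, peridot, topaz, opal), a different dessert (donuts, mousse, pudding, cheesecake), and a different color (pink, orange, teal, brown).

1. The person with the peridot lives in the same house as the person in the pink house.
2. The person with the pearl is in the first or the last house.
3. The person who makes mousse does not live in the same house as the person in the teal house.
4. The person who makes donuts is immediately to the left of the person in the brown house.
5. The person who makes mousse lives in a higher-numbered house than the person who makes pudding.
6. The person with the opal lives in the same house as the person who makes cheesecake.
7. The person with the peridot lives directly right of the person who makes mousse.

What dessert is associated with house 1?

That leaves cheesecake as the dessert for house 4.
Clue 6: the person with the opal is in house 4.
House 2 gemstone: only topaz fits.
That leaves peridot as the gemstone for house 3.
The person in the pink house is in house 3 (clue 1).
From clue 7, the person who makes mousse must be in house 2.
That leaves pearl as the gemstone for house 1.
That leaves pudding as the dessert for house 1.
House 3's dessert must be donuts (nothing else left).
From clue 4, the person in the brown house must be in house 4.
That leaves orange as the color for house 2.
House 1's color must be teal (nothing else left).
So: house 1 = pearl/pudding/teal, house 2 = topaz/mousse/orange, house 3 = peridot/donuts/pink, house 4 = opal/cheesecake/brown.

pudding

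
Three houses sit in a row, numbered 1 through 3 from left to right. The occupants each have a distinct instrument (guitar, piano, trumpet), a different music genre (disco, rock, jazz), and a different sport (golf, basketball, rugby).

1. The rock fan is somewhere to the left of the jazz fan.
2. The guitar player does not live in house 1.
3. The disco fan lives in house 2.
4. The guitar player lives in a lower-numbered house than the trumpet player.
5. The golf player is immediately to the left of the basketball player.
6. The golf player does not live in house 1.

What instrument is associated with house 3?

trumpet

Clue 3 places the disco fan in house 2.
The guitar player is in house 2 (clue 4).
Clue 4: the trumpet player is in house 3.
Clue 6 places the golf player in house 2.
So house 1 gets piano for instrument.
That leaves rock as the music genre for house 1.
House 3's music genre must be jazz (nothing else left).
House 1 sport: only rugby fits.
House 3 sport: only basketball fits.
So: house 1 = piano/rock/rugby, house 2 = guitar/disco/golf, house 3 = trumpet/jazz/basketball.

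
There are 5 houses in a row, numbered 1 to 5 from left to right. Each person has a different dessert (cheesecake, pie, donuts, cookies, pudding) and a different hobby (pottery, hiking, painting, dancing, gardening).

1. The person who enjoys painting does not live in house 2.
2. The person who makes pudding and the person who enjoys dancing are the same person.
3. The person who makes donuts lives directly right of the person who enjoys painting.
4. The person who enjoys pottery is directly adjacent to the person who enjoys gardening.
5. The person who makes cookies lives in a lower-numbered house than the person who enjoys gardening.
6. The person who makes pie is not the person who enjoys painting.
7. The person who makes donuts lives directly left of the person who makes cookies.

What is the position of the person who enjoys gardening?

4

The person who makes donuts is in house 2 (clue 7).
Clue 7: the person who makes cookies is in house 3.
Clue 3: the person who enjoys painting is in house 1.
House 1 dessert: only cheesecake fits.
The only hobby still possible for house 2 is hiking.
So house 3 gets pottery for hobby.
Clue 4: the person who enjoys gardening is in house 4.
House 5's hobby must be dancing (nothing else left).
From clue 2, the person who makes pudding must be in house 5.
So house 4 gets pie for dessert.
So: house 1 = cheesecake/painting, house 2 = donuts/hiking, house 3 = cookies/pottery, house 4 = pie/gardening, house 5 = pudding/dancing.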